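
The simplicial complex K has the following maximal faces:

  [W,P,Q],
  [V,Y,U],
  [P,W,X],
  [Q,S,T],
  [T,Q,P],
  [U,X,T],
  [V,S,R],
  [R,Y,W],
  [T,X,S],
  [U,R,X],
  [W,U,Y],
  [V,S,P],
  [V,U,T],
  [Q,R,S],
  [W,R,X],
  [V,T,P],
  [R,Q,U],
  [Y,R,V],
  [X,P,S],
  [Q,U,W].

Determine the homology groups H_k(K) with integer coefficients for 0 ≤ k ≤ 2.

H_0 = Z,  H_1 = Z ⊕ Z/2,  H_2 = 0.

Order the vertices as P < Q < R < S < T < U < V < W < X < Y. Listing each simplex with vertices in this order, K has dimension 2 with simplices:

  0-simplices (10): P, Q, R, S, T, U, V, W, X, Y
  1-simplices (30): PQ, PS, PT, PV, PW, PX, QR, QS, QT, QU, QW, RS, RU, RV, RW, RX, RY, ST, SV, SX, TU, TV, TX, UV, UW, UX, UY, VY, WX, WY
  2-simplices (20): PQT, PQW, PSV, PSX, PTV, PWX, QRS, QRU, QST, QUW, RSV, RUX, RVY, RWX, RWY, STX, TUV, TUX, UVY, UWY

so the chain groups are C_0 ≅ Z^10, C_1 ≅ Z^30, C_2 ≅ Z^20.

∂_1: C_1 → C_0 sends each edge [p,q] (with p < q) to q − p.
The 10×30 boundary matrix has rank 9 and Smith normal form diag(1,1,1,1,1,1,1,1,1).

∂_2: C_2 → C_1 sends each 2-simplex [p,q,r] to [q,r] − [p,r] + [p,q]. For instance
  ∂UWY = WY − UY + UW,
  ∂PWX = WX − PX + PW.
This gives a 30×20 integer matrix of rank 20; reducing to Smith normal form yields diagonal entries (1,1,1,1,1,1,1,1,1,1,1,1,1,1,1,1,1,1,1,2).

Now H_k = ker ∂_k / im ∂_{k+1}, so:

  H_0: rank C_0 − rank ∂_1 = 10 − 9 = 1, and the invariant factors of ∂_1 are all 1, so H_0 = Z.
  H_1: rank ker ∂_1 − rank ∂_2 = (30 − 9) − 20 = 1, and ∂_2 has invariant factor 2 > 1, so H_1 = Z ⊕ Z/2.
  H_2: rank ker ∂_2 − rank ∂_3 = (20 − 20) − 0 = 0, and there is no ∂_3, so H_2 = 0.

As a check, the Euler characteristic is 10 − 30 + 20 = 0, which agrees with 1 − 1 + 0 = 0.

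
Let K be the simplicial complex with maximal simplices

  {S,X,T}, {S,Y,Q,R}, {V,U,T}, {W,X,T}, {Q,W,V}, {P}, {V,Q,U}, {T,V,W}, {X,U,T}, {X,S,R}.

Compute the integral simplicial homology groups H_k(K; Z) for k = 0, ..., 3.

Take the total order P < Q < R < S < T < U < V < W < X < Y on the vertex set. Then K (dimension 3) consists of the simplices:

  0-simplices (10): P, Q, R, S, T, U, V, W, X, Y
  1-simplices (20): QR, QS, QU, QV, QW, QY, RS, RX, RY, ST, SX, SY, TU, TV, TW, TX, UV, UX, VW, WX
  2-simplices (12): QRS, QRY, QSY, QUV, QVW, RSX, RSY, STX, TUV, TUX, TVW, TWX
  3-simplices (1): QRSY

Hence C_0 ≅ Z^10, C_1 ≅ Z^20, C_2 ≅ Z^12, C_3 ≅ Z^1.

Boundary ∂_1: C_1 → C_0 sends each edge [p,q] (with p < q) to q − p. For instance
  ∂QU = U − Q.
This gives a 10×20 integer matrix of rank 8; reducing to Smith normal form yields diagonal entries (1,1,1,1,1,1,1,1).

∂_2: C_2 → C_1 sends each 2-simplex [p,q,r] to [q,r] − [p,r] + [p,q]. For instance
  ∂TWX = WX − TX + TW,
  ∂TUX = UX − TX + TU.
The 20×12 boundary matrix has rank 11 and Smith normal form diag(1,1,1,1,1,1,1,1,1,1,1).

Boundary ∂_3: C_3 → C_2 sends each 3-simplex σ to the alternating sum Σ_i (−1)^i (σ with its i-th vertex removed). For instance
  ∂QRSY = RSY − QSY + QRY − QRS.
The 12×1 boundary matrix has rank 1 and Smith normal form diag(1).

From H_k ≅ ker(∂_k) / im(∂_{k+1}) we obtain:

  H_0: rank C_0 − rank ∂_1 = 10 − 8 = 2, and the invariant factors of ∂_1 are all 1, so H_0 = Z^2.
  H_1: rank ker ∂_1 − rank ∂_2 = (20 − 8) − 11 = 1, and the invariant factors of ∂_2 are all 1, so H_1 = Z.
  H_2: rank ker ∂_2 − rank ∂_3 = (12 − 11) − 1 = 0, and the invariant factors of ∂_3 are all 1, so H_2 = 0.
  H_3: rank ker ∂_3 − rank ∂_4 = (1 − 1) − 0 = 0, and there is no ∂_4, so H_3 = 0.

As a check, the Euler characteristic is 10 − 20 + 12 − 1 = 1, which agrees with 2 − 1 + 0 − 0 = 1.

H_0 ≅ Z^2,  H_1 ≅ Z,  H_2 = 0,  H_3 = 0.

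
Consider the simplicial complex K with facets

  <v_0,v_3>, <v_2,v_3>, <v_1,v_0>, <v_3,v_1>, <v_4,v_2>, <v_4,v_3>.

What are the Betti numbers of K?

b_0 = 1, b_1 = 2.

Order the vertices as v_0 < v_1 < v_2 < v_3 < v_4. Listing each simplex with vertices in this order, K has dimension 1 with simplices:

  0-simplices (5): [v_0], [v_1], [v_2], [v_3], [v_4]
  1-simplices (6): [v_0,v_1], [v_0,v_3], [v_1,v_3], [v_2,v_3], [v_2,v_4], [v_3,v_4]

Hence C_0 ≅ Z^5, C_1 ≅ Z^6.

∂_1: C_1 → C_0 is given by ∂[p,q] = [q] − [p].
The 5×6 boundary matrix has rank 4 and Smith normal form diag(1,1,1,1).

Reading off H_k = ker ∂_k / im ∂_{k+1}:

  H_0: rank C_0 − rank ∂_1 = 5 − 4 = 1, and the invariant factors of ∂_1 are all 1, so H_0 = Z.
  H_1: rank ker ∂_1 − rank ∂_2 = (6 − 4) − 0 = 2, and there is no ∂_2, so H_1 = Z^2.

(K is a triangulation of a wedge of 2 circles.)

Hence the Betti numbers are b_0 = 1, b_1 = 2.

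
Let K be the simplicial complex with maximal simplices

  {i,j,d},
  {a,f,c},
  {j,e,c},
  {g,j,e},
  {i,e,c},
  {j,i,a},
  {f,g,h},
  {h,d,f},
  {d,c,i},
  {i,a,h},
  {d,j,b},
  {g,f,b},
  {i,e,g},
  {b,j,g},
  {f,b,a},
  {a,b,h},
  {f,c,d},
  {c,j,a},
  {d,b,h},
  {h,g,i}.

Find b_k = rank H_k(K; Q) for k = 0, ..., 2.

Fix the vertex order a < b < c < d < e < f < g < h < i < j and write every simplex with vertices in increasing order. Then dim K = 2 and the simplices of K are:

  0-simplices (10): a, b, c, d, e, f, g, h, i, j
  1-simplices (30): ab, ac, af, ah, ai, aj, bd, bf, bg, bh, bj, cd, ce, cf, ci, cj, df, dh, di, dj, eg, ei, ej, fg, fh, gh, gi, gj, hi, ij
  2-simplices (20): abf, abh, acf, acj, ahi, aij, bdh, bdj, bfg, bgj, cdf, cdi, cei, cej, dfh, dij, egi, egj, fgh, ghi

giving chain groups C_0 ≅ Z^10, C_1 ≅ Z^30, C_2 ≅ Z^20.

The boundary map ∂_1: C_1 → C_0 is given by ∂[p,q] = [q] − [p].
The resulting 10×30 matrix has rank 9, and its Smith normal form has invariant factors (1,1,1,1,1,1,1,1,1).

The boundary map ∂_2: C_2 → C_1 acts by ∂[p,q,r] = [q,r] − [p,r] + [p,q]. For instance
  ∂bdj = dj − bj + bd,
  ∂egi = gi − ei + eg.
The 30×20 boundary matrix has rank 20 and Smith normal form diag(1,1,1,1,1,1,1,1,1,1,1,1,1,1,1,1,1,1,1,2).

Reading off H_k = ker ∂_k / im ∂_{k+1}:

  H_0: rank C_0 − rank ∂_1 = 10 − 9 = 1, and the invariant factors of ∂_1 are all 1, so H_0 = Z.
  H_1: rank ker ∂_1 − rank ∂_2 = (30 − 9) − 20 = 1, and ∂_2 has invariant factor 2 > 1, so H_1 = Z ⊕ Z/2Z.
  H_2: rank ker ∂_2 − rank ∂_3 = (20 − 20) − 0 = 0, and there is no ∂_3, so H_2 = 0.

Hence the Betti numbers are b_0 = 1, b_1 = 1, b_2 = 0.

b_0 = 1, b_1 = 1, b_2 = 0.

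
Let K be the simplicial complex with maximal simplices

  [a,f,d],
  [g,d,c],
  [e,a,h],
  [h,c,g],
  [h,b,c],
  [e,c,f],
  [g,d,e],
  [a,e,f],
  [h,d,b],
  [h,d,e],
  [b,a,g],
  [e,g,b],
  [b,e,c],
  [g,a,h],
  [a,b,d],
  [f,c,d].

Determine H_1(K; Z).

Fix the vertex order a < b < c < d < e < f < g < h and write every simplex with vertices in increasing order. Then dim K = 2 and the simplices of K are:

  0-simplices (8): a, b, c, d, e, f, g, h
  1-simplices (24): ab, ad, ae, af, ag, ah, bc, bd, be, bg, bh, cd, ce, cf, cg, ch, de, df, dg, dh, ef, eg, eh, gh
  2-simplices (16): abd, abg, adf, aef, aeh, agh, bce, bch, bdh, beg, cdf, cdg, cef, cgh, deg, deh

Hence C_0 ≅ Z^8, C_1 ≅ Z^24, C_2 ≅ Z^16.

The boundary map ∂_1: C_1 → C_0 sends each edge [p,q] (with p < q) to q − p.
The 8×24 boundary matrix has rank 7 and Smith normal form diag(1,1,1,1,1,1,1).

The boundary map ∂_2: C_2 → C_1 sends each 2-simplex [p,q,r] to [q,r] − [p,r] + [p,q]. For instance
  ∂beg = eg − bg + be,
  ∂bch = ch − bh + bc.
The resulting 24×16 matrix has rank 15, and its Smith normal form has invariant factors (1,1,1,1,1,1,1,1,1,1,1,1,1,1,1).

Now H_k = ker ∂_k / im ∂_{k+1}, so:

  H_1: rank ker ∂_1 − rank ∂_2 = (24 − 7) − 15 = 2, and the invariant factors of ∂_2 are all 1, so H_1 = Z^2.

H_1 = Z^2.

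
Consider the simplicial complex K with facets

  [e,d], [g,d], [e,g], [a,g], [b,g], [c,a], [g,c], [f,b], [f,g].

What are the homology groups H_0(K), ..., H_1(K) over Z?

H_0 ≅ Z,  H_1 ≅ Z^3.

K has 7 vertices, 9 edges.
rank ∂_0 = 0, rank ∂_1 = 6 ⇒ b_0 = 7 − 0 − 6 = 1; all invariant factors of ∂_1 are 1 so no torsion. So H_0 = Z.
rank ∂_1 = 6, rank ∂_2 = 0 ⇒ b_1 = 9 − 6 − 0 = 3. So H_1 = Z^3.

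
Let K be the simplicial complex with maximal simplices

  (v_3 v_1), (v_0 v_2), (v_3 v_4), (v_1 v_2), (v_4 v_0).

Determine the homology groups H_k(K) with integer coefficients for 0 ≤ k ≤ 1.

H_0 = Z,  H_1 = Z.

Fix the vertex order v_0 < v_1 < v_2 < v_3 < v_4 and write every simplex with vertices in increasing order. Then dim K = 1 and the simplices of K are:

  0-simplices (5): [v_0], [v_1], [v_2], [v_3], [v_4]
  1-simplices (5): [v_0,v_2], [v_0,v_4], [v_1,v_2], [v_1,v_3], [v_3,v_4]

so the chain groups are C_0 ≅ Z^5, C_1 ≅ Z^5.

∂_1: C_1 → C_0 sends each edge [p,q] (with p < q) to q − p. For instance
  ∂[v_3,v_4] = [v_4] − [v_3].
The resulting 5×5 matrix has rank 4, and its Smith normal form has invariant factors (1,1,1,1).

Reading off H_k = ker ∂_k / im ∂_{k+1}:

  H_0: rank C_0 − rank ∂_1 = 5 − 4 = 1, and the invariant factors of ∂_1 are all 1, so H_0 ≅ Z.
  H_1: rank ker ∂_1 − rank ∂_2 = (5 − 4) − 0 = 1, and there is no ∂_2, so H_1 ≅ Z.

As a check, the Euler characteristic is 5 − 5 = 0, which agrees with 1 − 1 = 0.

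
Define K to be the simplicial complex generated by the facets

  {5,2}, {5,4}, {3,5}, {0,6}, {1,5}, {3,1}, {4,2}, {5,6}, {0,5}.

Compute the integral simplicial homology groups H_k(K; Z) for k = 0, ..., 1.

H_0 = Z,  H_1 = Z^3.

We work with the vertex ordering 0 < 1 < 2 < 3 < 4 < 5 < 6. The simplices of K, each written with vertices in increasing order, are:

  0-simplices (7): [0], [1], [2], [3], [4], [5], [6]
  1-simplices (9): [0,5], [0,6], [1,3], [1,5], [2,4], [2,5], [3,5], [4,5], [5,6]

Hence C_0 ≅ Z^7, C_1 ≅ Z^9.

Boundary ∂_1: C_1 → C_0 sends each edge [p,q] (with p < q) to q − p. For instance
  ∂[0,5] = [5] − [0].
As a 7×9 matrix over Z this has rank 6, with invariant factors (1,1,1,1,1,1).

Now H_k = ker ∂_k / im ∂_{k+1}, so:

  H_0: rank C_0 − rank ∂_1 = 7 − 6 = 1, and the invariant factors of ∂_1 are all 1, so H_0 ≅ Z.
  H_1: rank ker ∂_1 − rank ∂_2 = (9 − 6) − 0 = 3, and there is no ∂_2, so H_1 ≅ Z^3.

(K is a triangulation of a wedge of 3 circles.)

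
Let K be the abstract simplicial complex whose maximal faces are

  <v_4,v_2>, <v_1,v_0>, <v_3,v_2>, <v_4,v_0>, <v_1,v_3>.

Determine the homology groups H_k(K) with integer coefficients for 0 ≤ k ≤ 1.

K has 5 vertices, 5 edges.
rank ∂_0 = 0, rank ∂_1 = 4 ⇒ b_0 = 5 − 0 − 4 = 1; all invariant factors of ∂_1 are 1 so no torsion. So H_0 = Z.
rank ∂_1 = 4, rank ∂_2 = 0 ⇒ b_1 = 5 − 4 − 0 = 1. So H_1 = Z.

H_0 = Z,  H_1 = Z.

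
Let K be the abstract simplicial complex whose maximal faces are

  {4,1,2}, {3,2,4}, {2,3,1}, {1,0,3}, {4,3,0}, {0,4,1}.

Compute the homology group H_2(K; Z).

K has 5 vertices, 9 edges, 6 triangles.
rank ∂_2 = 5, rank ∂_3 = 0 ⇒ b_2 = 6 − 5 − 0 = 1. So H_2 ≅ Z.

H_2 = Z.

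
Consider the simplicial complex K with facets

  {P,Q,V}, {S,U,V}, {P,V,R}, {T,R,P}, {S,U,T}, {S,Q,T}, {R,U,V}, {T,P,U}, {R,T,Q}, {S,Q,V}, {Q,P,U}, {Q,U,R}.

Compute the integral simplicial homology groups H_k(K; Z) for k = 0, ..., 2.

H_0 ≅ Z,  H_1 ≅ Z/2Z,  H_2 = 0.

Order the vertices as P < Q < R < S < T < U < V. Listing each simplex with vertices in this order, K has dimension 2 with simplices:

  0-simplices (7): P, Q, R, S, T, U, V
  1-simplices (18): PQ, PR, PT, PU, PV, QR, QS, QT, QU, QV, RT, RU, RV, ST, SU, SV, TU, UV
  2-simplices (12): PQU, PQV, PRT, PRV, PTU, QRT, QRU, QST, QSV, RUV, STU, SUV

so the chain groups are C_0 ≅ Z^7, C_1 ≅ Z^18, C_2 ≅ Z^12.

∂_1: C_1 → C_0 maps an edge to its endpoints' difference, ∂[p,q] = q − p.
The resulting 7×18 matrix has rank 6, and its Smith normal form has invariant factors (1,1,1,1,1,1).

The boundary map ∂_2: C_2 → C_1 sends each 2-simplex [p,q,r] to [q,r] − [p,r] + [p,q]. For instance
  ∂QRU = RU − QU + QR,
  ∂QRT = RT − QT + QR.
The 18×12 boundary matrix has rank 12 and Smith normal form diag(1,1,1,1,1,1,1,1,1,1,1,2).

Now H_k = ker ∂_k / im ∂_{k+1}, so:

  H_0: rank C_0 − rank ∂_1 = 7 − 6 = 1, and the invariant factors of ∂_1 are all 1, so H_0 ≅ Z.
  H_1: rank ker ∂_1 − rank ∂_2 = (18 − 6) − 12 = 0, and ∂_2 has invariant factor 2 > 1, so H_1 ≅ Z/2Z.
  H_2: rank ker ∂_2 − rank ∂_3 = (12 − 12) − 0 = 0, and there is no ∂_3, so H_2 ≅ 0.

As a check, the Euler characteristic is 7 − 18 + 12 = 1, which agrees with 1 − 0 + 0 = 1.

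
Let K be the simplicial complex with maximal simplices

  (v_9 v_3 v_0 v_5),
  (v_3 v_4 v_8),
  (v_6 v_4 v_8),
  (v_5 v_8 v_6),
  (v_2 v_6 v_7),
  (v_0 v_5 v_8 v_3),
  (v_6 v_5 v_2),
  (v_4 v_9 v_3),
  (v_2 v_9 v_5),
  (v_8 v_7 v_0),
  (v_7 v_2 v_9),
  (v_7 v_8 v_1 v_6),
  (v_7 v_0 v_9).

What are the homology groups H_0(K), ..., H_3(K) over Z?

We work with the vertex ordering v_0 < v_1 < v_2 < v_3 < v_4 < v_5 < v_6 < v_7 < v_8 < v_9. The simplices of K, each written with vertices in increasing order, are:

  0-simplices (10): [v_0], [v_1], [v_2], [v_3], [v_4], [v_5], [v_6], [v_7], [v_8], [v_9]
  1-simplices (26): (26 of them)
  2-simplices (21): (21 of them)
  3-simplices (3): [v_0,v_3,v_5,v_8], [v_0,v_3,v_5,v_9], [v_1,v_6,v_7,v_8]

giving chain groups C_0 ≅ Z^10, C_1 ≅ Z^26, C_2 ≅ Z^21, C_3 ≅ Z^3.

The boundary map ∂_1: C_1 → C_0 maps an edge to its endpoints' difference, ∂[p,q] = q − p.
The 10×26 boundary matrix has rank 9 and Smith normal form diag(1,1,1,1,1,1,1,1,1).

The boundary map ∂_2: C_2 → C_1 maps a triangle to the signed sum of its edges. For instance
  ∂[v_2,v_5,v_9] = [v_5,v_9] − [v_2,v_9] + [v_2,v_5],
  ∂[v_6,v_7,v_8] = [v_7,v_8] − [v_6,v_8] + [v_6,v_7].
As a 26×21 matrix over Z this has rank 17, with invariant factors (1,1,1,1,1,1,1,1,1,1,1,1,1,1,1,1,1).

Boundary ∂_3: C_3 → C_2 sends each 3-simplex σ to the alternating sum Σ_i (−1)^i (σ with its i-th vertex removed). For instance
  ∂[v_0,v_3,v_5,v_9] = [v_3,v_5,v_9] − [v_0,v_5,v_9] + [v_0,v_3,v_9] − [v_0,v_3,v_5],
  ∂[v_1,v_6,v_7,v_8] = [v_6,v_7,v_8] − [v_1,v_7,v_8] + [v_1,v_6,v_8] − [v_1,v_6,v_7].
As a 21×3 matrix over Z this has rank 3, with invariant factors (1,1,1).

Computing H_k = (kernel of ∂_k) / (image of ∂_{k+1}):

  H_0: rank C_0 − rank ∂_1 = 10 − 9 = 1, and the invariant factors of ∂_1 are all 1, so H_0 ≅ Z.
  H_1: rank ker ∂_1 − rank ∂_2 = (26 − 9) − 17 = 0, and the invariant factors of ∂_2 are all 1, so H_1 ≅ 0.
  H_2: rank ker ∂_2 − rank ∂_3 = (21 − 17) − 3 = 1, and the invariant factors of ∂_3 are all 1, so H_2 ≅ Z.
  H_3: rank ker ∂_3 − rank ∂_4 = (3 − 3) − 0 = 0, and there is no ∂_4, so H_3 ≅ 0.

H_0 ≅ Z,  H_1 = 0,  H_2 ≅ Z,  H_3 = 0.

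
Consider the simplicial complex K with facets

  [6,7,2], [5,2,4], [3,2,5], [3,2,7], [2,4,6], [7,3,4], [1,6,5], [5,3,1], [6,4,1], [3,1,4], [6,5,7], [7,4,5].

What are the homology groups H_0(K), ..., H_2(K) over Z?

H_0 ≅ Z,  H_1 ≅ Z/2,  H_2 = 0.

Fix the vertex order 1 < 2 < 3 < 4 < 5 < 6 < 7 and write every simplex with vertices in increasing order. Then dim K = 2 and the simplices of K are:

  0-simplices (7): [1], [2], [3], [4], [5], [6], [7]
  1-simplices (18): [1,3], [1,4], [1,5], [1,6], [2,3], [2,4], [2,5], [2,6], [2,7], [3,4], [3,5], [3,7], [4,5], [4,6], [4,7], [5,6], [5,7], [6,7]
  2-simplices (12): [1,3,4], [1,3,5], [1,4,6], [1,5,6], [2,3,5], [2,3,7], [2,4,5], [2,4,6], [2,6,7], [3,4,7], [4,5,7], [5,6,7]

so the chain groups are C_0 ≅ Z^7, C_1 ≅ Z^18, C_2 ≅ Z^12.

The boundary map ∂_1: C_1 → C_0 maps an edge to its endpoints' difference, ∂[p,q] = q − p.
The resulting 7×18 matrix has rank 6, and its Smith normal form has invariant factors (1,1,1,1,1,1).

∂_2: C_2 → C_1 sends each 2-simplex [p,q,r] to [q,r] − [p,r] + [p,q]. For instance
  ∂[1,3,4] = [3,4] − [1,4] + [1,3],
  ∂[3,4,7] = [4,7] − [3,7] + [3,4].
This gives a 18×12 integer matrix of rank 12; reducing to Smith normal form yields diagonal entries (1,1,1,1,1,1,1,1,1,1,1,2).

Reading off H_k = ker ∂_k / im ∂_{k+1}:

  H_0: rank C_0 − rank ∂_1 = 7 − 6 = 1, and the invariant factors of ∂_1 are all 1, so H_0 = Z.
  H_1: rank ker ∂_1 − rank ∂_2 = (18 − 6) − 12 = 0, and ∂_2 has invariant factor 2 > 1, so H_1 = Z/2.
  H_2: rank ker ∂_2 − rank ∂_3 = (12 − 12) − 0 = 0, and there is no ∂_3, so H_2 = 0.

As a check, the Euler characteristic is 7 − 18 + 12 = 1, which agrees with 1 − 0 + 0 = 1.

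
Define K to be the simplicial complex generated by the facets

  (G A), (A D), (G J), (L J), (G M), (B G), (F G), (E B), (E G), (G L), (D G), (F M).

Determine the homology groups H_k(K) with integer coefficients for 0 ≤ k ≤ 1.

H_0 = Z,  H_1 = Z^4.

We work with the vertex ordering A < B < D < E < F < G < J < L < M. The simplices of K, each written with vertices in increasing order, are:

  0-simplices (9): A, B, D, E, F, G, J, L, M
  1-simplices (12): AD, AG, BE, BG, DG, EG, FG, FM, GJ, GL, GM, JL

Hence C_0 ≅ Z^9, C_1 ≅ Z^12.

Boundary ∂_1: C_1 → C_0 maps an edge to its endpoints' difference, ∂[p,q] = q − p.
This gives a 9×12 integer matrix of rank 8; reducing to Smith normal form yields diagonal entries (1,1,1,1,1,1,1,1).

Computing H_k = (kernel of ∂_k) / (image of ∂_{k+1}):

  H_0: rank C_0 − rank ∂_1 = 9 − 8 = 1, and the invariant factors of ∂_1 are all 1, so H_0 = Z.
  H_1: rank ker ∂_1 − rank ∂_2 = (12 − 8) − 0 = 4, and there is no ∂_2, so H_1 = Z^4.

As a check, the Euler characteristic is 9 − 12 = -3, which agrees with 1 − 4 = -3.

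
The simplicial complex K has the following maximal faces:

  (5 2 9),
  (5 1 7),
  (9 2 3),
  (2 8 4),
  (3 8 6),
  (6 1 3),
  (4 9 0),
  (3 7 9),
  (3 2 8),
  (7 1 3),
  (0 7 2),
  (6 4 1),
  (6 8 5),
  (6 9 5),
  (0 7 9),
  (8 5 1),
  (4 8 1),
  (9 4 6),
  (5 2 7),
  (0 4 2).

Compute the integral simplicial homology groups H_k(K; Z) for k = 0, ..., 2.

Order the vertices as 0 < 1 < 2 < 3 < 4 < 5 < 6 < 7 < 8 < 9. Listing each simplex with vertices in this order, K has dimension 2 with simplices:

  0-simplices (10): [0], [1], [2], [3], [4], [5], [6], [7], [8], [9]
  1-simplices (30): (30 of them)
  2-simplices (20): (20 of them)

so the chain groups are C_0 ≅ Z^10, C_1 ≅ Z^30, C_2 ≅ Z^20.

∂_1: C_1 → C_0 sends each edge [p,q] (with p < q) to q − p.
As a 10×30 matrix over Z this has rank 9, with invariant factors (1,1,1,1,1,1,1,1,1).

∂_2: C_2 → C_1 sends each 2-simplex [p,q,r] to [q,r] − [p,r] + [p,q]. For instance
  ∂[0,2,7] = [2,7] − [0,7] + [0,2],
  ∂[2,4,8] = [4,8] − [2,8] + [2,4].
This gives a 30×20 integer matrix of rank 20; reducing to Smith normal form yields diagonal entries (1,1,1,1,1,1,1,1,1,1,1,1,1,1,1,1,1,1,1,2).

Reading off H_k = ker ∂_k / im ∂_{k+1}:

  H_0: rank C_0 − rank ∂_1 = 10 − 9 = 1, and the invariant factors of ∂_1 are all 1, so H_0 = Z.
  H_1: rank ker ∂_1 − rank ∂_2 = (30 − 9) − 20 = 1, and ∂_2 has invariant factor 2 > 1, so H_1 = Z ⊕ Z/2.
  H_2: rank ker ∂_2 − rank ∂_3 = (20 − 20) − 0 = 0, and there is no ∂_3, so H_2 = 0.

As a check, the Euler characteristic is 10 − 30 + 20 = 0, which agrees with 1 − 1 + 0 = 0.
(K is a triangulation of the Klein bottle.)

H_0 = Z,  H_1 = Z ⊕ Z/2,  H_2 = 0.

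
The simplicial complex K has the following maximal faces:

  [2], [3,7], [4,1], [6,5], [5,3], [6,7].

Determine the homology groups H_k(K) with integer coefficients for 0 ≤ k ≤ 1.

Take the total order 1 < 2 < 3 < 4 < 5 < 6 < 7 on the vertex set. Then K (dimension 1) consists of the simplices:

  0-simplices (7): [1], [2], [3], [4], [5], [6], [7]
  1-simplices (5): [1,4], [3,5], [3,7], [5,6], [6,7]

giving chain groups C_0 ≅ Z^7, C_1 ≅ Z^5.

∂_1: C_1 → C_0 maps an edge to its endpoints' difference, ∂[p,q] = q − p.
The 7×5 boundary matrix has rank 4 and Smith normal form diag(1,1,1,1).

Reading off H_k = ker ∂_k / im ∂_{k+1}:

  H_0: rank C_0 − rank ∂_1 = 7 − 4 = 3, and the invariant factors of ∂_1 are all 1, so H_0 = Z^3.
  H_1: rank ker ∂_1 − rank ∂_2 = (5 − 4) − 0 = 1, and there is no ∂_2, so H_1 = Z.

H_0 ≅ Z^3,  H_1 ≅ Z.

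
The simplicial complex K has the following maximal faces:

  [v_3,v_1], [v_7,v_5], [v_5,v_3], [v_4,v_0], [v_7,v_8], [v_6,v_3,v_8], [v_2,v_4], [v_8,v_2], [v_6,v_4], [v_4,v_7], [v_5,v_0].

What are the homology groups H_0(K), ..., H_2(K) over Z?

H_0 ≅ Z,  H_1 ≅ Z^4,  H_2 = 0.

Order the vertices as v_0 < v_1 < v_2 < v_3 < v_4 < v_5 < v_6 < v_7 < v_8. Listing each simplex with vertices in this order, K has dimension 2 with simplices:

  0-simplices (9): [v_0], [v_1], [v_2], [v_3], [v_4], [v_5], [v_6], [v_7], [v_8]
  1-simplices (13): [v_0,v_4], [v_0,v_5], [v_1,v_3], [v_2,v_4], [v_2,v_8], [v_3,v_5], [v_3,v_6], [v_3,v_8], [v_4,v_6], [v_4,v_7], [v_5,v_7], [v_6,v_8], [v_7,v_8]
  2-simplices (1): [v_3,v_6,v_8]

so the chain groups are C_0 ≅ Z^9, C_1 ≅ Z^13, C_2 ≅ Z^1.

Boundary ∂_1: C_1 → C_0 maps an edge to its endpoints' difference, ∂[p,q] = q − p.
The resulting 9×13 matrix has rank 8, and its Smith normal form has invariant factors (1,1,1,1,1,1,1,1).

The boundary map ∂_2: C_2 → C_1 acts by ∂[p,q,r] = [q,r] − [p,r] + [p,q]. For instance
  ∂[v_3,v_6,v_8] = [v_6,v_8] − [v_3,v_8] + [v_3,v_6].
As a 13×1 matrix over Z this has rank 1, with invariant factors (1).

Computing H_k = (kernel of ∂_k) / (image of ∂_{k+1}):

  H_0: rank C_0 − rank ∂_1 = 9 − 8 = 1, and the invariant factors of ∂_1 are all 1, so H_0 ≅ Z.
  H_1: rank ker ∂_1 − rank ∂_2 = (13 − 8) − 1 = 4, and the invariant factors of ∂_2 are all 1, so H_1 ≅ Z^4.
  H_2: rank ker ∂_2 − rank ∂_3 = (1 − 1) − 0 = 0, and there is no ∂_3, so H_2 ≅ 0.

As a check, the Euler characteristic is 9 − 13 + 1 = -3, which agrees with 1 − 4 + 0 = -3.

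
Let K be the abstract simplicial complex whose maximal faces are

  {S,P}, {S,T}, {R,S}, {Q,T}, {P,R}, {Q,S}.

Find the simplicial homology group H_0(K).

H_0 ≅ Z.

Fix the vertex order P < Q < R < S < T and write every simplex with vertices in increasing order. Then dim K = 1 and the simplices of K are:

  0-simplices (5): P, Q, R, S, T
  1-simplices (6): PR, PS, QS, QT, RS, ST

Hence C_0 ≅ Z^5, C_1 ≅ Z^6.

Boundary ∂_1: C_1 → C_0 sends each edge [p,q] (with p < q) to q − p.
The resulting 5×6 matrix has rank 4, and its Smith normal form has invariant factors (1,1,1,1).

Now H_k = ker ∂_k / im ∂_{k+1}, so:

  H_0: rank C_0 − rank ∂_1 = 5 − 4 = 1, and the invariant factors of ∂_1 are all 1, so H_0 ≅ Z.

(K is a triangulation of a wedge of 2 circles.)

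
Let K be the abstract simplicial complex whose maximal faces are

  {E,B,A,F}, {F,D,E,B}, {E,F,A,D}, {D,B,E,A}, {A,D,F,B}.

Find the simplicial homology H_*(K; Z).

K has 5 vertices, 10 edges, 10 triangles, 5 3-simplices.
rank ∂_0 = 0, rank ∂_1 = 4 ⇒ b_0 = 5 − 0 − 4 = 1; all invariant factors of ∂_1 are 1 so no torsion. So H_0 = Z.
rank ∂_1 = 4, rank ∂_2 = 6 ⇒ b_1 = 10 − 4 − 6 = 0; all invariant factors of ∂_2 are 1 so no torsion. So H_1 = 0.
rank ∂_2 = 6, rank ∂_3 = 4 ⇒ b_2 = 10 − 6 − 4 = 0; all invariant factors of ∂_3 are 1 so no torsion. So H_2 = 0.
rank ∂_3 = 4, rank ∂_4 = 0 ⇒ b_3 = 5 − 4 − 0 = 1. So H_3 = Z.

H_0 = Z,  H_1 = 0,  H_2 = 0,  H_3 = Z.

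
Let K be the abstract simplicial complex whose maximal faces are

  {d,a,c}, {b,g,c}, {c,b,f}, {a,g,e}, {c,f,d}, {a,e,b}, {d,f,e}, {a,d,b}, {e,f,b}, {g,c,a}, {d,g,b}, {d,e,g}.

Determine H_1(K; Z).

Take the total order a < b < c < d < e < f < g on the vertex set. Then K (dimension 2) consists of the simplices:

  0-simplices (7): a, b, c, d, e, f, g
  1-simplices (18): ab, ac, ad, ae, ag, bc, bd, be, bf, bg, cd, cf, cg, de, df, dg, ef, eg
  2-simplices (12): abd, abe, acd, acg, aeg, bcf, bcg, bdg, bef, cdf, def, deg

Hence C_0 ≅ Z^7, C_1 ≅ Z^18, C_2 ≅ Z^12.

The boundary map ∂_1: C_1 → C_0 sends each edge [p,q] (with p < q) to q − p.
This gives a 7×18 integer matrix of rank 6; reducing to Smith normal form yields diagonal entries (1,1,1,1,1,1).

∂_2: C_2 → C_1 sends each 2-simplex [p,q,r] to [q,r] − [p,r] + [p,q]. For instance
  ∂bcg = cg − bg + bc,
  ∂bef = ef − bf + be.
This gives a 18×12 integer matrix of rank 12; reducing to Smith normal form yields diagonal entries (1,1,1,1,1,1,1,1,1,1,1,2).

Computing H_k = (kernel of ∂_k) / (image of ∂_{k+1}):

  H_1: rank ker ∂_1 − rank ∂_2 = (18 − 6) − 12 = 0, and ∂_2 has invariant factor 2 > 1, so H_1 = Z/2Z.

H_1 = Z/2Z.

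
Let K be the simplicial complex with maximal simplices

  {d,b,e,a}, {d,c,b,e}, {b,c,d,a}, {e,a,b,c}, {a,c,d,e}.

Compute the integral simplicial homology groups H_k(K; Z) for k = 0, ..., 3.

H_0 = Z,  H_1 = 0,  H_2 = 0,  H_3 = Z.

Order the vertices as a < b < c < d < e. Listing each simplex with vertices in this order, K has dimension 3 with simplices:

  0-simplices (5): a, b, c, d, e
  1-simplices (10): ab, ac, ad, ae, bc, bd, be, cd, ce, de
  2-simplices (10): abc, abd, abe, acd, ace, ade, bcd, bce, bde, cde
  3-simplices (5): abcd, abce, abde, acde, bcde

so the chain groups are C_0 ≅ Z^5, C_1 ≅ Z^10, C_2 ≅ Z^10, C_3 ≅ Z^5.

Boundary ∂_1: C_1 → C_0 sends each edge [p,q] (with p < q) to q − p.
The 5×10 boundary matrix has rank 4 and Smith normal form diag(1,1,1,1).

The boundary map ∂_2: C_2 → C_1 maps a triangle to the signed sum of its edges. For instance
  ∂abd = bd − ad + ab,
  ∂bce = ce − be + bc.
The 10×10 boundary matrix has rank 6 and Smith normal form diag(1,1,1,1,1,1).

The boundary map ∂_3: C_3 → C_2 sends each 3-simplex σ to the alternating sum Σ_i (−1)^i (σ with its i-th vertex removed). For instance
  ∂acde = cde − ade + ace − acd,
  ∂bcde = cde − bde + bce − bcd.
The 10×5 boundary matrix has rank 4 and Smith normal form diag(1,1,1,1).

Computing H_k = (kernel of ∂_k) / (image of ∂_{k+1}):

  H_0: rank C_0 − rank ∂_1 = 5 − 4 = 1, and the invariant factors of ∂_1 are all 1, so H_0 = Z.
  H_1: rank ker ∂_1 − rank ∂_2 = (10 − 4) − 6 = 0, and the invariant factors of ∂_2 are all 1, so H_1 = 0.
  H_2: rank ker ∂_2 − rank ∂_3 = (10 − 6) − 4 = 0, and the invariant factors of ∂_3 are all 1, so H_2 = 0.
  H_3: rank ker ∂_3 − rank ∂_4 = (5 − 4) − 0 = 1, and there is no ∂_4, so H_3 = Z.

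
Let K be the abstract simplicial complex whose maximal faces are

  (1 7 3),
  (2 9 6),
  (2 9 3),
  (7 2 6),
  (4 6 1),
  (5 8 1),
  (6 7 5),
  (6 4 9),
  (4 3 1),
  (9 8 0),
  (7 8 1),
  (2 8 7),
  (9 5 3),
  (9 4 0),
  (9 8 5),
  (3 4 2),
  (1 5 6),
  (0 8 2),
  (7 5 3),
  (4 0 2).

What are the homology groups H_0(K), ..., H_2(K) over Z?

Fix the vertex order 0 < 1 < 2 < 3 < 4 < 5 < 6 < 7 < 8 < 9 and write every simplex with vertices in increasing order. Then dim K = 2 and the simplices of K are:

  0-simplices (10): [0], [1], [2], [3], [4], [5], [6], [7], [8], [9]
  1-simplices (30): (30 of them)
  2-simplices (20): (20 of them)

giving chain groups C_0 ≅ Z^10, C_1 ≅ Z^30, C_2 ≅ Z^20.

The boundary map ∂_1: C_1 → C_0 sends each edge [p,q] (with p < q) to q − p.
As a 10×30 matrix over Z this has rank 9, with invariant factors (1,1,1,1,1,1,1,1,1).

The boundary map ∂_2: C_2 → C_1 acts by ∂[p,q,r] = [q,r] − [p,r] + [p,q]. For instance
  ∂[2,3,4] = [3,4] − [2,4] + [2,3],
  ∂[1,5,8] = [5,8] − [1,8] + [1,5].
This gives a 30×20 integer matrix of rank 20; reducing to Smith normal form yields diagonal entries (1,1,1,1,1,1,1,1,1,1,1,1,1,1,1,1,1,1,1,2).

Now H_k = ker ∂_k / im ∂_{k+1}, so:

  H_0: rank C_0 − rank ∂_1 = 10 − 9 = 1, and the invariant factors of ∂_1 are all 1, so H_0 = Z.
  H_1: rank ker ∂_1 − rank ∂_2 = (30 − 9) − 20 = 1, and ∂_2 has invariant factor 2 > 1, so H_1 = Z ⊕ Z/2.
  H_2: rank ker ∂_2 − rank ∂_3 = (20 − 20) − 0 = 0, and there is no ∂_3, so H_2 = 0.

H_0 ≅ Z,  H_1 ≅ Z ⊕ Z/2,  H_2 = 0.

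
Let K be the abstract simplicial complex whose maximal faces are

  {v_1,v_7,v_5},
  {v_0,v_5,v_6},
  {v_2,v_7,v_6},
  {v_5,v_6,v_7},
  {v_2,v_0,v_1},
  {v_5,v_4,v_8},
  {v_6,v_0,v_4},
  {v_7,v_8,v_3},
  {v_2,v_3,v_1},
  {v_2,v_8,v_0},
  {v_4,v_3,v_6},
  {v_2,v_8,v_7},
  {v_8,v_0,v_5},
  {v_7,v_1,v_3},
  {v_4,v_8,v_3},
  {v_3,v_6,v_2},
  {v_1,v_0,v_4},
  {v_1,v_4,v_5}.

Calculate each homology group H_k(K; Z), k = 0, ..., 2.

We work with the vertex ordering v_0 < v_1 < v_2 < v_3 < v_4 < v_5 < v_6 < v_7 < v_8. The simplices of K, each written with vertices in increasing order, are:

  0-simplices (9): [v_0], [v_1], [v_2], [v_3], [v_4], [v_5], [v_6], [v_7], [v_8]
  1-simplices (27): (27 of them)
  2-simplices (18): (18 of them)

Hence C_0 ≅ Z^9, C_1 ≅ Z^27, C_2 ≅ Z^18.

∂_1: C_1 → C_0 sends each edge [p,q] (with p < q) to q − p. For instance
  ∂[v_0,v_1] = [v_1] − [v_0].
This gives a 9×27 integer matrix of rank 8; reducing to Smith normal form yields diagonal entries (1,1,1,1,1,1,1,1).

The boundary map ∂_2: C_2 → C_1 acts by ∂[p,q,r] = [q,r] − [p,r] + [p,q]. For instance
  ∂[v_0,v_1,v_2] = [v_1,v_2] − [v_0,v_2] + [v_0,v_1],
  ∂[v_0,v_4,v_6] = [v_4,v_6] − [v_0,v_6] + [v_0,v_4].
The 27×18 boundary matrix has rank 18 and Smith normal form diag(1,1,1,1,1,1,1,1,1,1,1,1,1,1,1,1,1,2).

From H_k ≅ ker(∂_k) / im(∂_{k+1}) we obtain:

  H_0: rank C_0 − rank ∂_1 = 9 − 8 = 1, and the invariant factors of ∂_1 are all 1, so H_0 = Z.
  H_1: rank ker ∂_1 − rank ∂_2 = (27 − 8) − 18 = 1, and ∂_2 has invariant factor 2 > 1, so H_1 = Z ⊕ Z_2.
  H_2: rank ker ∂_2 − rank ∂_3 = (18 − 18) − 0 = 0, and there is no ∂_3, so H_2 = 0.

As a check, the Euler characteristic is 9 − 27 + 18 = 0, which agrees with 1 − 1 + 0 = 0.
(K is a triangulation of the Klein bottle.)

H_0 = Z,  H_1 = Z ⊕ Z_2,  H_2 = 0.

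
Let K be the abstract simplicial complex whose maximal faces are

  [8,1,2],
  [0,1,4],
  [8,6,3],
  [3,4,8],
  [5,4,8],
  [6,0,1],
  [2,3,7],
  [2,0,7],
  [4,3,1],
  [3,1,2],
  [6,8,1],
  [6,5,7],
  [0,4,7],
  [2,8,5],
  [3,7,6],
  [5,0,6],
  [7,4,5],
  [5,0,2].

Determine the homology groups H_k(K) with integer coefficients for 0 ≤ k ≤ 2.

H_0 ≅ Z,  H_1 ≅ Z ⊕ Z/2,  H_2 = 0.

Order the vertices as 0 < 1 < 2 < 3 < 4 < 5 < 6 < 7 < 8. Listing each simplex with vertices in this order, K has dimension 2 with simplices:

  0-simplices (9): [0], [1], [2], [3], [4], [5], [6], [7], [8]
  1-simplices (27): (27 of them)
  2-simplices (18): [0,1,4], [0,1,6], [0,2,5], [0,2,7], [0,4,7], [0,5,6], [1,2,3], [1,2,8], [1,3,4], [1,6,8], [2,3,7], [2,5,8], [3,4,8], [3,6,7], [3,6,8], [4,5,7], [4,5,8], [5,6,7]

so the chain groups are C_0 ≅ Z^9, C_1 ≅ Z^27, C_2 ≅ Z^18.

The boundary map ∂_1: C_1 → C_0 sends each edge [p,q] (with p < q) to q − p. For instance
  ∂[6,7] = [7] − [6].
The 9×27 boundary matrix has rank 8 and Smith normal form diag(1,1,1,1,1,1,1,1).

∂_2: C_2 → C_1 sends each 2-simplex [p,q,r] to [q,r] − [p,r] + [p,q]. For instance
  ∂[0,2,5] = [2,5] − [0,5] + [0,2],
  ∂[3,4,8] = [4,8] − [3,8] + [3,4].
As a 27×18 matrix over Z this has rank 18, with invariant factors (1,1,1,1,1,1,1,1,1,1,1,1,1,1,1,1,1,2).

Computing H_k = (kernel of ∂_k) / (image of ∂_{k+1}):

  H_0: rank C_0 − rank ∂_1 = 9 − 8 = 1, and the invariant factors of ∂_1 are all 1, so H_0 = Z.
  H_1: rank ker ∂_1 − rank ∂_2 = (27 − 8) − 18 = 1, and ∂_2 has invariant factor 2 > 1, so H_1 = Z ⊕ Z/2.
  H_2: rank ker ∂_2 − rank ∂_3 = (18 − 18) − 0 = 0, and there is no ∂_3, so H_2 = 0.

As a check, the Euler characteristic is 9 − 27 + 18 = 0, which agrees with 1 − 1 + 0 = 0.
(K is a triangulation of the Klein bottle.)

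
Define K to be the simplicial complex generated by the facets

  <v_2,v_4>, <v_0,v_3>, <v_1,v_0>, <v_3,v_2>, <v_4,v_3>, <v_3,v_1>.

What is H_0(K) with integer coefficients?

H_0 = Z.

K has 5 vertices, 6 edges.
rank ∂_0 = 0, rank ∂_1 = 4 ⇒ b_0 = 5 − 0 − 4 = 1; all invariant factors of ∂_1 are 1 so no torsion. So H_0 = Z.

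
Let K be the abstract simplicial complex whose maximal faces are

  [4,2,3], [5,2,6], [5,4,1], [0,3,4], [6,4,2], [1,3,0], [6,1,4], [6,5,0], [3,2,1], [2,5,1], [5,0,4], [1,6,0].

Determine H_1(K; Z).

H_1 ≅ Z/2.

We work with the vertex ordering 0 < 1 < 2 < 3 < 4 < 5 < 6. The simplices of K, each written with vertices in increasing order, are:

  0-simplices (7): [0], [1], [2], [3], [4], [5], [6]
  1-simplices (18): [0,1], [0,3], [0,4], [0,5], [0,6], [1,2], [1,3], [1,4], [1,5], [1,6], [2,3], [2,4], [2,5], [2,6], [3,4], [4,5], [4,6], [5,6]
  2-simplices (12): [0,1,3], [0,1,6], [0,3,4], [0,4,5], [0,5,6], [1,2,3], [1,2,5], [1,4,5], [1,4,6], [2,3,4], [2,4,6], [2,5,6]

giving chain groups C_0 ≅ Z^7, C_1 ≅ Z^18, C_2 ≅ Z^12.

Boundary ∂_1: C_1 → C_0 maps an edge to its endpoints' difference, ∂[p,q] = q − p. For instance
  ∂[5,6] = [6] − [5].
The 7×18 boundary matrix has rank 6 and Smith normal form diag(1,1,1,1,1,1).

∂_2: C_2 → C_1 acts by ∂[p,q,r] = [q,r] − [p,r] + [p,q]. For instance
  ∂[2,3,4] = [3,4] − [2,4] + [2,3],
  ∂[0,5,6] = [5,6] − [0,6] + [0,5].
The 18×12 boundary matrix has rank 12 and Smith normal form diag(1,1,1,1,1,1,1,1,1,1,1,2).

From H_k ≅ ker(∂_k) / im(∂_{k+1}) we obtain:

  H_1: rank ker ∂_1 − rank ∂_2 = (18 − 6) − 12 = 0, and ∂_2 has invariant factor 2 > 1, so H_1 ≅ Z/2.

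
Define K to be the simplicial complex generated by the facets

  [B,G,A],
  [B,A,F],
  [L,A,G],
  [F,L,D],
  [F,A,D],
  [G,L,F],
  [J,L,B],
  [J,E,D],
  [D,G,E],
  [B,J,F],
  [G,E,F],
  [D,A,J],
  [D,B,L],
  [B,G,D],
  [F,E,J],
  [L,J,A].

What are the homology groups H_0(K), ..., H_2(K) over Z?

Fix the vertex order A < B < D < E < F < G < J < L and write every simplex with vertices in increasing order. Then dim K = 2 and the simplices of K are:

  0-simplices (8): A, B, D, E, F, G, J, L
  1-simplices (24): AB, AD, AF, AG, AJ, AL, BD, BF, BG, BJ, BL, DE, DF, DG, DJ, DL, EF, EG, EJ, FG, FJ, FL, GL, JL
  2-simplices (16): ABF, ABG, ADF, ADJ, AGL, AJL, BDG, BDL, BFJ, BJL, DEG, DEJ, DFL, EFG, EFJ, FGL

giving chain groups C_0 ≅ Z^8, C_1 ≅ Z^24, C_2 ≅ Z^16.

The boundary map ∂_1: C_1 → C_0 maps an edge to its endpoints' difference, ∂[p,q] = q − p. For instance
  ∂EF = F − E.
This gives a 8×24 integer matrix of rank 7; reducing to Smith normal form yields diagonal entries (1,1,1,1,1,1,1).

The boundary map ∂_2: C_2 → C_1 maps a triangle to the signed sum of its edges. For instance
  ∂ADJ = DJ − AJ + AD,
  ∂ABG = BG − AG + AB.
This gives a 24×16 integer matrix of rank 15; reducing to Smith normal form yields diagonal entries (1,1,1,1,1,1,1,1,1,1,1,1,1,1,1).

Now H_k = ker ∂_k / im ∂_{k+1}, so:

  H_0: rank C_0 − rank ∂_1 = 8 − 7 = 1, and the invariant factors of ∂_1 are all 1, so H_0 ≅ Z.
  H_1: rank ker ∂_1 − rank ∂_2 = (24 − 7) − 15 = 2, and the invariant factors of ∂_2 are all 1, so H_1 ≅ Z^2.
  H_2: rank ker ∂_2 − rank ∂_3 = (16 − 15) − 0 = 1, and there is no ∂_3, so H_2 ≅ Z.

As a check, the Euler characteristic is 8 − 24 + 16 = 0, which agrees with 1 − 2 + 1 = 0.

H_0 = Z,  H_1 = Z^2,  H_2 = Z.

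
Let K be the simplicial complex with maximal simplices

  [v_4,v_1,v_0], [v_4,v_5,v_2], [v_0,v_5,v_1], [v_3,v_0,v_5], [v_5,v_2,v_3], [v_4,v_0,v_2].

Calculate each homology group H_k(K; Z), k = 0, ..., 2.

K has 6 vertices, 12 edges, 6 triangles.
rank ∂_0 = 0, rank ∂_1 = 5 ⇒ b_0 = 6 − 0 − 5 = 1; all invariant factors of ∂_1 are 1 so no torsion. So H_0 ≅ Z.
rank ∂_1 = 5, rank ∂_2 = 6 ⇒ b_1 = 12 − 5 − 6 = 1; all invariant factors of ∂_2 are 1 so no torsion. So H_1 ≅ Z.
rank ∂_2 = 6, rank ∂_3 = 0 ⇒ b_2 = 6 − 6 − 0 = 0. So H_2 ≅ 0.

H_0 = Z,  H_1 = Z,  H_2 = 0.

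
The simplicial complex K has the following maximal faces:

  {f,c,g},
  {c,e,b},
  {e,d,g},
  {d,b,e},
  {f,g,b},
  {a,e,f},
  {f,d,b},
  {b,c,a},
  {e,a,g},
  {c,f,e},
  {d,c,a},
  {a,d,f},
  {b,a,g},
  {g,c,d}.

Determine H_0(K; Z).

K has 7 vertices, 21 edges, 14 triangles.
rank ∂_0 = 0, rank ∂_1 = 6 ⇒ b_0 = 7 − 0 − 6 = 1; all invariant factors of ∂_1 are 1 so no torsion. So H_0 ≅ Z.

H_0 = Z.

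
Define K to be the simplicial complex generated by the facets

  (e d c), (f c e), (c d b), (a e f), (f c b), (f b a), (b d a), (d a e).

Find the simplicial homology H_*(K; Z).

We work with the vertex ordering a < b < c < d < e < f. The simplices of K, each written with vertices in increasing order, are:

  0-simplices (6): a, b, c, d, e, f
  1-simplices (12): ab, ad, ae, af, bc, bd, bf, cd, ce, cf, de, ef
  2-simplices (8): abd, abf, ade, aef, bcd, bcf, cde, cef

giving chain groups C_0 ≅ Z^6, C_1 ≅ Z^12, C_2 ≅ Z^8.

The boundary map ∂_1: C_1 → C_0 maps an edge to its endpoints' difference, ∂[p,q] = q − p. For instance
  ∂cd = d − c.
As a 6×12 matrix over Z this has rank 5, with invariant factors (1,1,1,1,1).

∂_2: C_2 → C_1 acts by ∂[p,q,r] = [q,r] − [p,r] + [p,q]. For instance
  ∂cef = ef − cf + ce,
  ∂aef = ef − af + ae.
The resulting 12×8 matrix has rank 7, and its Smith normal form has invariant factors (1,1,1,1,1,1,1).

From H_k ≅ ker(∂_k) / im(∂_{k+1}) we obtain:

  H_0: rank C_0 − rank ∂_1 = 6 − 5 = 1, and the invariant factors of ∂_1 are all 1, so H_0 ≅ Z.
  H_1: rank ker ∂_1 − rank ∂_2 = (12 − 5) − 7 = 0, and the invariant factors of ∂_2 are all 1, so H_1 ≅ 0.
  H_2: rank ker ∂_2 − rank ∂_3 = (8 − 7) − 0 = 1, and there is no ∂_3, so H_2 ≅ Z.

(K is a triangulation of the 2-sphere S^2.)

H_0 ≅ Z,  H_1 = 0,  H_2 ≅ Z.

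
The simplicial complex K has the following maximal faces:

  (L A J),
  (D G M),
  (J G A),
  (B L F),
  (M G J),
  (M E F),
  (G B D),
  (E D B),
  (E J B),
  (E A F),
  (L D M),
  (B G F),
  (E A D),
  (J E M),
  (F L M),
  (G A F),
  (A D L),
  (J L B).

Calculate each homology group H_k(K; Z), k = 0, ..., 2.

Take the total order A < B < D < E < F < G < J < L < M on the vertex set. Then K (dimension 2) consists of the simplices:

  0-simplices (9): A, B, D, E, F, G, J, L, M
  1-simplices (27): AD, AE, AF, AG, AJ, AL, BD, BE, BF, BG, BJ, BL, DE, DG, DL, DM, EF, EJ, EM, FG, FL, FM, GJ, GM, JL, JM, LM
  2-simplices (18): ADE, ADL, AEF, AFG, AGJ, AJL, BDE, BDG, BEJ, BFG, BFL, BJL, DGM, DLM, EFM, EJM, FLM, GJM

giving chain groups C_0 ≅ Z^9, C_1 ≅ Z^27, C_2 ≅ Z^18.

The boundary map ∂_1: C_1 → C_0 maps an edge to its endpoints' difference, ∂[p,q] = q − p. For instance
  ∂EJ = J − E.
This gives a 9×27 integer matrix of rank 8; reducing to Smith normal form yields diagonal entries (1,1,1,1,1,1,1,1).

∂_2: C_2 → C_1 acts by ∂[p,q,r] = [q,r] − [p,r] + [p,q]. For instance
  ∂AJL = JL − AL + AJ,
  ∂DLM = LM − DM + DL.
The 27×18 boundary matrix has rank 17 and Smith normal form diag(1,1,1,1,1,1,1,1,1,1,1,1,1,1,1,1,1).

Reading off H_k = ker ∂_k / im ∂_{k+1}:

  H_0: rank C_0 − rank ∂_1 = 9 − 8 = 1, and the invariant factors of ∂_1 are all 1, so H_0 = Z.
  H_1: rank ker ∂_1 − rank ∂_2 = (27 − 8) − 17 = 2, and the invariant factors of ∂_2 are all 1, so H_1 = Z^2.
  H_2: rank ker ∂_2 − rank ∂_3 = (18 − 17) − 0 = 1, and there is no ∂_3, so H_2 = Z.

(K is a triangulation of the torus T^2.)

H_0 = Z,  H_1 = Z^2,  H_2 = Z.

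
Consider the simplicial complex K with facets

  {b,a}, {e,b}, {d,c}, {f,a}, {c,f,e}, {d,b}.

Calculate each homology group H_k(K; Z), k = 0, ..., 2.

H_0 = Z,  H_1 = Z^2,  H_2 = 0.

Take the total order a < b < c < d < e < f on the vertex set. Then K (dimension 2) consists of the simplices:

  0-simplices (6): a, b, c, d, e, f
  1-simplices (8): ab, af, bd, be, cd, ce, cf, ef
  2-simplices (1): cef

so the chain groups are C_0 ≅ Z^6, C_1 ≅ Z^8, C_2 ≅ Z^1.

Boundary ∂_1: C_1 → C_0 is given by ∂[p,q] = [q] − [p].
The 6×8 boundary matrix has rank 5 and Smith normal form diag(1,1,1,1,1).

The boundary map ∂_2: C_2 → C_1 acts by ∂[p,q,r] = [q,r] − [p,r] + [p,q]. For instance
  ∂cef = ef − cf + ce.
This gives a 8×1 integer matrix of rank 1; reducing to Smith normal form yields diagonal entries (1).

Computing H_k = (kernel of ∂_k) / (image of ∂_{k+1}):

  H_0: rank C_0 − rank ∂_1 = 6 − 5 = 1, and the invariant factors of ∂_1 are all 1, so H_0 ≅ Z.
  H_1: rank ker ∂_1 − rank ∂_2 = (8 − 5) − 1 = 2, and the invariant factors of ∂_2 are all 1, so H_1 ≅ Z^2.
  H_2: rank ker ∂_2 − rank ∂_3 = (1 − 1) − 0 = 0, and there is no ∂_3, so H_2 ≅ 0.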